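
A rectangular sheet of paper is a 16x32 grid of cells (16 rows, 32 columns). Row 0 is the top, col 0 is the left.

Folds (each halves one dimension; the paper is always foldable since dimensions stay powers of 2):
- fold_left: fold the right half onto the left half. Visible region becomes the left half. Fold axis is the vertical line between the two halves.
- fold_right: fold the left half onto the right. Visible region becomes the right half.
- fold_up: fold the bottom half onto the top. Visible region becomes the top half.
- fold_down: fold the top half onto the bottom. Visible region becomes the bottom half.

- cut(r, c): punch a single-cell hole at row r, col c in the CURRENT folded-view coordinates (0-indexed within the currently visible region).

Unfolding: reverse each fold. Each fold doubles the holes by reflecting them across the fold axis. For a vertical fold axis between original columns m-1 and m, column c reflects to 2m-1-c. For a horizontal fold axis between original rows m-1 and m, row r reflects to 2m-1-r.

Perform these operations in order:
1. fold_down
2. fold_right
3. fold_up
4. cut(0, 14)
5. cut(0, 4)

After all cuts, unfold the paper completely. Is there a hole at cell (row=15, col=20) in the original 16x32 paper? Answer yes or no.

Answer: yes

Derivation:
Op 1 fold_down: fold axis h@8; visible region now rows[8,16) x cols[0,32) = 8x32
Op 2 fold_right: fold axis v@16; visible region now rows[8,16) x cols[16,32) = 8x16
Op 3 fold_up: fold axis h@12; visible region now rows[8,12) x cols[16,32) = 4x16
Op 4 cut(0, 14): punch at orig (8,30); cuts so far [(8, 30)]; region rows[8,12) x cols[16,32) = 4x16
Op 5 cut(0, 4): punch at orig (8,20); cuts so far [(8, 20), (8, 30)]; region rows[8,12) x cols[16,32) = 4x16
Unfold 1 (reflect across h@12): 4 holes -> [(8, 20), (8, 30), (15, 20), (15, 30)]
Unfold 2 (reflect across v@16): 8 holes -> [(8, 1), (8, 11), (8, 20), (8, 30), (15, 1), (15, 11), (15, 20), (15, 30)]
Unfold 3 (reflect across h@8): 16 holes -> [(0, 1), (0, 11), (0, 20), (0, 30), (7, 1), (7, 11), (7, 20), (7, 30), (8, 1), (8, 11), (8, 20), (8, 30), (15, 1), (15, 11), (15, 20), (15, 30)]
Holes: [(0, 1), (0, 11), (0, 20), (0, 30), (7, 1), (7, 11), (7, 20), (7, 30), (8, 1), (8, 11), (8, 20), (8, 30), (15, 1), (15, 11), (15, 20), (15, 30)]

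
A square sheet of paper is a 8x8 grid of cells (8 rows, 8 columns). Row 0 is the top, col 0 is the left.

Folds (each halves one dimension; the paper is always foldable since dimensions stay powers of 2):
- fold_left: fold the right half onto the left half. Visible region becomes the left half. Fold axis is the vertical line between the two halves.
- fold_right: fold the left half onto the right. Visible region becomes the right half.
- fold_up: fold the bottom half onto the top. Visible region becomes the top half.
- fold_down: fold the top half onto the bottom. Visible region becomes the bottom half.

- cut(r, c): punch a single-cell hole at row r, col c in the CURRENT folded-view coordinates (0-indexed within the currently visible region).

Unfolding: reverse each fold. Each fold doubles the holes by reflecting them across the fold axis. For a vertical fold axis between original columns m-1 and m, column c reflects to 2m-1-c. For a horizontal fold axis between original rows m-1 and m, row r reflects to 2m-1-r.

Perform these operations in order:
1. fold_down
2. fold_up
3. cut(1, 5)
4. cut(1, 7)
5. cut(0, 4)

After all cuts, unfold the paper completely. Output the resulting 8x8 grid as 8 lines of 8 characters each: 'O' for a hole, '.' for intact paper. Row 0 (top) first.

Answer: ....O...
.....O.O
.....O.O
....O...
....O...
.....O.O
.....O.O
....O...

Derivation:
Op 1 fold_down: fold axis h@4; visible region now rows[4,8) x cols[0,8) = 4x8
Op 2 fold_up: fold axis h@6; visible region now rows[4,6) x cols[0,8) = 2x8
Op 3 cut(1, 5): punch at orig (5,5); cuts so far [(5, 5)]; region rows[4,6) x cols[0,8) = 2x8
Op 4 cut(1, 7): punch at orig (5,7); cuts so far [(5, 5), (5, 7)]; region rows[4,6) x cols[0,8) = 2x8
Op 5 cut(0, 4): punch at orig (4,4); cuts so far [(4, 4), (5, 5), (5, 7)]; region rows[4,6) x cols[0,8) = 2x8
Unfold 1 (reflect across h@6): 6 holes -> [(4, 4), (5, 5), (5, 7), (6, 5), (6, 7), (7, 4)]
Unfold 2 (reflect across h@4): 12 holes -> [(0, 4), (1, 5), (1, 7), (2, 5), (2, 7), (3, 4), (4, 4), (5, 5), (5, 7), (6, 5), (6, 7), (7, 4)]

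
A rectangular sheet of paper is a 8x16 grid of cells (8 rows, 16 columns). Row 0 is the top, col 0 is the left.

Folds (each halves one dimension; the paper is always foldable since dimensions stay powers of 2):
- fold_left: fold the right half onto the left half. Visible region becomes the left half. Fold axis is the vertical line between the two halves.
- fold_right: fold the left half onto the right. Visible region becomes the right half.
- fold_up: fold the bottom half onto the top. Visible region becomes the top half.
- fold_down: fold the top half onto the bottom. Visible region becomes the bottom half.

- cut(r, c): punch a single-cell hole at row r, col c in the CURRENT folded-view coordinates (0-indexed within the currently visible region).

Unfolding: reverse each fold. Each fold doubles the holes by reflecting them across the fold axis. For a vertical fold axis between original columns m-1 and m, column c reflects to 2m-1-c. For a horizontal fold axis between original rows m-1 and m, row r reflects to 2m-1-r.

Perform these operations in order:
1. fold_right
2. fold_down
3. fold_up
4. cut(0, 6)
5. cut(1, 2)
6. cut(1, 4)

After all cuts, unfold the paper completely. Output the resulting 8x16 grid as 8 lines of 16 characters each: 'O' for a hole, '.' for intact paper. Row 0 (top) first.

Op 1 fold_right: fold axis v@8; visible region now rows[0,8) x cols[8,16) = 8x8
Op 2 fold_down: fold axis h@4; visible region now rows[4,8) x cols[8,16) = 4x8
Op 3 fold_up: fold axis h@6; visible region now rows[4,6) x cols[8,16) = 2x8
Op 4 cut(0, 6): punch at orig (4,14); cuts so far [(4, 14)]; region rows[4,6) x cols[8,16) = 2x8
Op 5 cut(1, 2): punch at orig (5,10); cuts so far [(4, 14), (5, 10)]; region rows[4,6) x cols[8,16) = 2x8
Op 6 cut(1, 4): punch at orig (5,12); cuts so far [(4, 14), (5, 10), (5, 12)]; region rows[4,6) x cols[8,16) = 2x8
Unfold 1 (reflect across h@6): 6 holes -> [(4, 14), (5, 10), (5, 12), (6, 10), (6, 12), (7, 14)]
Unfold 2 (reflect across h@4): 12 holes -> [(0, 14), (1, 10), (1, 12), (2, 10), (2, 12), (3, 14), (4, 14), (5, 10), (5, 12), (6, 10), (6, 12), (7, 14)]
Unfold 3 (reflect across v@8): 24 holes -> [(0, 1), (0, 14), (1, 3), (1, 5), (1, 10), (1, 12), (2, 3), (2, 5), (2, 10), (2, 12), (3, 1), (3, 14), (4, 1), (4, 14), (5, 3), (5, 5), (5, 10), (5, 12), (6, 3), (6, 5), (6, 10), (6, 12), (7, 1), (7, 14)]

Answer: .O............O.
...O.O....O.O...
...O.O....O.O...
.O............O.
.O............O.
...O.O....O.O...
...O.O....O.O...
.O............O.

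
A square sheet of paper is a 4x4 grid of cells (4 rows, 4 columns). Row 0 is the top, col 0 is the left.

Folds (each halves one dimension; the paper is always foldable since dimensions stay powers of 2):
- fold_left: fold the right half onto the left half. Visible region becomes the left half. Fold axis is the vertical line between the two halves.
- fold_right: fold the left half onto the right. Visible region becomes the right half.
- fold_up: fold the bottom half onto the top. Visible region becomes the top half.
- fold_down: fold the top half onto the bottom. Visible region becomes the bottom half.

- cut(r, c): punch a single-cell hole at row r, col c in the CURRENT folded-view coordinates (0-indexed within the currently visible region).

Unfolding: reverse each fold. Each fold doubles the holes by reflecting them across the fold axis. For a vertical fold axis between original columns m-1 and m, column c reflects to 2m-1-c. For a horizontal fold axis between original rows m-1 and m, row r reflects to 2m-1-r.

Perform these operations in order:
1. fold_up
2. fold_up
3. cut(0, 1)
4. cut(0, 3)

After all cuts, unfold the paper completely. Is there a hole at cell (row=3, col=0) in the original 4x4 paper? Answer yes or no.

Answer: no

Derivation:
Op 1 fold_up: fold axis h@2; visible region now rows[0,2) x cols[0,4) = 2x4
Op 2 fold_up: fold axis h@1; visible region now rows[0,1) x cols[0,4) = 1x4
Op 3 cut(0, 1): punch at orig (0,1); cuts so far [(0, 1)]; region rows[0,1) x cols[0,4) = 1x4
Op 4 cut(0, 3): punch at orig (0,3); cuts so far [(0, 1), (0, 3)]; region rows[0,1) x cols[0,4) = 1x4
Unfold 1 (reflect across h@1): 4 holes -> [(0, 1), (0, 3), (1, 1), (1, 3)]
Unfold 2 (reflect across h@2): 8 holes -> [(0, 1), (0, 3), (1, 1), (1, 3), (2, 1), (2, 3), (3, 1), (3, 3)]
Holes: [(0, 1), (0, 3), (1, 1), (1, 3), (2, 1), (2, 3), (3, 1), (3, 3)]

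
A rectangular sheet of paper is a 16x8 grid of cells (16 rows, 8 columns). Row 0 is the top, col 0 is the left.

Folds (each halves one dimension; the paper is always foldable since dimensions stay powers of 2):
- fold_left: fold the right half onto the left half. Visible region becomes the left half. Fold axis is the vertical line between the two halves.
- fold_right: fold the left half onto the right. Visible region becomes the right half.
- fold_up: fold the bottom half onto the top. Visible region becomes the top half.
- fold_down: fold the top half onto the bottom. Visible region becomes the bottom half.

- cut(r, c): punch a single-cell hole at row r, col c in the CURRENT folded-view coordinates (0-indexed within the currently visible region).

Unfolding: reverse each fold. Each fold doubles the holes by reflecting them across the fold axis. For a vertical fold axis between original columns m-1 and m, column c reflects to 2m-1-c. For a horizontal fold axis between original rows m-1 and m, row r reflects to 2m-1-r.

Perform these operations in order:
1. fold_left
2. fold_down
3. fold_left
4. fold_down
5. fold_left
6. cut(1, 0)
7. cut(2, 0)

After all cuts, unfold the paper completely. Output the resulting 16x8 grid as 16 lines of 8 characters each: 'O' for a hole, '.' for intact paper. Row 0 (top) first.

Answer: ........
OOOOOOOO
OOOOOOOO
........
........
OOOOOOOO
OOOOOOOO
........
........
OOOOOOOO
OOOOOOOO
........
........
OOOOOOOO
OOOOOOOO
........

Derivation:
Op 1 fold_left: fold axis v@4; visible region now rows[0,16) x cols[0,4) = 16x4
Op 2 fold_down: fold axis h@8; visible region now rows[8,16) x cols[0,4) = 8x4
Op 3 fold_left: fold axis v@2; visible region now rows[8,16) x cols[0,2) = 8x2
Op 4 fold_down: fold axis h@12; visible region now rows[12,16) x cols[0,2) = 4x2
Op 5 fold_left: fold axis v@1; visible region now rows[12,16) x cols[0,1) = 4x1
Op 6 cut(1, 0): punch at orig (13,0); cuts so far [(13, 0)]; region rows[12,16) x cols[0,1) = 4x1
Op 7 cut(2, 0): punch at orig (14,0); cuts so far [(13, 0), (14, 0)]; region rows[12,16) x cols[0,1) = 4x1
Unfold 1 (reflect across v@1): 4 holes -> [(13, 0), (13, 1), (14, 0), (14, 1)]
Unfold 2 (reflect across h@12): 8 holes -> [(9, 0), (9, 1), (10, 0), (10, 1), (13, 0), (13, 1), (14, 0), (14, 1)]
Unfold 3 (reflect across v@2): 16 holes -> [(9, 0), (9, 1), (9, 2), (9, 3), (10, 0), (10, 1), (10, 2), (10, 3), (13, 0), (13, 1), (13, 2), (13, 3), (14, 0), (14, 1), (14, 2), (14, 3)]
Unfold 4 (reflect across h@8): 32 holes -> [(1, 0), (1, 1), (1, 2), (1, 3), (2, 0), (2, 1), (2, 2), (2, 3), (5, 0), (5, 1), (5, 2), (5, 3), (6, 0), (6, 1), (6, 2), (6, 3), (9, 0), (9, 1), (9, 2), (9, 3), (10, 0), (10, 1), (10, 2), (10, 3), (13, 0), (13, 1), (13, 2), (13, 3), (14, 0), (14, 1), (14, 2), (14, 3)]
Unfold 5 (reflect across v@4): 64 holes -> [(1, 0), (1, 1), (1, 2), (1, 3), (1, 4), (1, 5), (1, 6), (1, 7), (2, 0), (2, 1), (2, 2), (2, 3), (2, 4), (2, 5), (2, 6), (2, 7), (5, 0), (5, 1), (5, 2), (5, 3), (5, 4), (5, 5), (5, 6), (5, 7), (6, 0), (6, 1), (6, 2), (6, 3), (6, 4), (6, 5), (6, 6), (6, 7), (9, 0), (9, 1), (9, 2), (9, 3), (9, 4), (9, 5), (9, 6), (9, 7), (10, 0), (10, 1), (10, 2), (10, 3), (10, 4), (10, 5), (10, 6), (10, 7), (13, 0), (13, 1), (13, 2), (13, 3), (13, 4), (13, 5), (13, 6), (13, 7), (14, 0), (14, 1), (14, 2), (14, 3), (14, 4), (14, 5), (14, 6), (14, 7)]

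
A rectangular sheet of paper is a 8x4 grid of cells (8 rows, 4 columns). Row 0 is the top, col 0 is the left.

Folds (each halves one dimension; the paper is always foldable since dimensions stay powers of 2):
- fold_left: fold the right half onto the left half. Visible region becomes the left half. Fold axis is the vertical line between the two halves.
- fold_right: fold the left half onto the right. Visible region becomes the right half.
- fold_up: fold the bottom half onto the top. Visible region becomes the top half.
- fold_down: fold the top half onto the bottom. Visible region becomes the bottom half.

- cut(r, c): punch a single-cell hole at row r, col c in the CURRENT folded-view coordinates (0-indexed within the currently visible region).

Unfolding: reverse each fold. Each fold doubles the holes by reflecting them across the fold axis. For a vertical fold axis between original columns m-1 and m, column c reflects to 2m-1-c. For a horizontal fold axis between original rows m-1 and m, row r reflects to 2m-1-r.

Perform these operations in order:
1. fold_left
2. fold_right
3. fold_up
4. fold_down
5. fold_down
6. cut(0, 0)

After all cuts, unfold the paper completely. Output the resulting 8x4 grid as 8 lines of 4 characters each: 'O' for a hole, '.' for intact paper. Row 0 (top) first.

Answer: OOOO
OOOO
OOOO
OOOO
OOOO
OOOO
OOOO
OOOO

Derivation:
Op 1 fold_left: fold axis v@2; visible region now rows[0,8) x cols[0,2) = 8x2
Op 2 fold_right: fold axis v@1; visible region now rows[0,8) x cols[1,2) = 8x1
Op 3 fold_up: fold axis h@4; visible region now rows[0,4) x cols[1,2) = 4x1
Op 4 fold_down: fold axis h@2; visible region now rows[2,4) x cols[1,2) = 2x1
Op 5 fold_down: fold axis h@3; visible region now rows[3,4) x cols[1,2) = 1x1
Op 6 cut(0, 0): punch at orig (3,1); cuts so far [(3, 1)]; region rows[3,4) x cols[1,2) = 1x1
Unfold 1 (reflect across h@3): 2 holes -> [(2, 1), (3, 1)]
Unfold 2 (reflect across h@2): 4 holes -> [(0, 1), (1, 1), (2, 1), (3, 1)]
Unfold 3 (reflect across h@4): 8 holes -> [(0, 1), (1, 1), (2, 1), (3, 1), (4, 1), (5, 1), (6, 1), (7, 1)]
Unfold 4 (reflect across v@1): 16 holes -> [(0, 0), (0, 1), (1, 0), (1, 1), (2, 0), (2, 1), (3, 0), (3, 1), (4, 0), (4, 1), (5, 0), (5, 1), (6, 0), (6, 1), (7, 0), (7, 1)]
Unfold 5 (reflect across v@2): 32 holes -> [(0, 0), (0, 1), (0, 2), (0, 3), (1, 0), (1, 1), (1, 2), (1, 3), (2, 0), (2, 1), (2, 2), (2, 3), (3, 0), (3, 1), (3, 2), (3, 3), (4, 0), (4, 1), (4, 2), (4, 3), (5, 0), (5, 1), (5, 2), (5, 3), (6, 0), (6, 1), (6, 2), (6, 3), (7, 0), (7, 1), (7, 2), (7, 3)]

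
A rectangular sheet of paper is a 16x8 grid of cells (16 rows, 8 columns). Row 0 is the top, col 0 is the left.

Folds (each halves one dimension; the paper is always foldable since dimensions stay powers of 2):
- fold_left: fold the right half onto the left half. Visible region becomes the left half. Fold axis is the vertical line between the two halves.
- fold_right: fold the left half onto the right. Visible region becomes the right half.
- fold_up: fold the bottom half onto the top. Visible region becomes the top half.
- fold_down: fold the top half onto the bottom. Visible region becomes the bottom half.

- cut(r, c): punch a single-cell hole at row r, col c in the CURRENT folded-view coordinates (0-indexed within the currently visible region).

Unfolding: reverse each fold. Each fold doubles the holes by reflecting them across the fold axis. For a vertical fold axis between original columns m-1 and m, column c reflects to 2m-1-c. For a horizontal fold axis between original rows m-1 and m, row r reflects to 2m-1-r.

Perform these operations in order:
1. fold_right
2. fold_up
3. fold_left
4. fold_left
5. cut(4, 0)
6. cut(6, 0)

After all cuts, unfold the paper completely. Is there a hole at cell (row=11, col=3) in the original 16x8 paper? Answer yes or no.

Answer: yes

Derivation:
Op 1 fold_right: fold axis v@4; visible region now rows[0,16) x cols[4,8) = 16x4
Op 2 fold_up: fold axis h@8; visible region now rows[0,8) x cols[4,8) = 8x4
Op 3 fold_left: fold axis v@6; visible region now rows[0,8) x cols[4,6) = 8x2
Op 4 fold_left: fold axis v@5; visible region now rows[0,8) x cols[4,5) = 8x1
Op 5 cut(4, 0): punch at orig (4,4); cuts so far [(4, 4)]; region rows[0,8) x cols[4,5) = 8x1
Op 6 cut(6, 0): punch at orig (6,4); cuts so far [(4, 4), (6, 4)]; region rows[0,8) x cols[4,5) = 8x1
Unfold 1 (reflect across v@5): 4 holes -> [(4, 4), (4, 5), (6, 4), (6, 5)]
Unfold 2 (reflect across v@6): 8 holes -> [(4, 4), (4, 5), (4, 6), (4, 7), (6, 4), (6, 5), (6, 6), (6, 7)]
Unfold 3 (reflect across h@8): 16 holes -> [(4, 4), (4, 5), (4, 6), (4, 7), (6, 4), (6, 5), (6, 6), (6, 7), (9, 4), (9, 5), (9, 6), (9, 7), (11, 4), (11, 5), (11, 6), (11, 7)]
Unfold 4 (reflect across v@4): 32 holes -> [(4, 0), (4, 1), (4, 2), (4, 3), (4, 4), (4, 5), (4, 6), (4, 7), (6, 0), (6, 1), (6, 2), (6, 3), (6, 4), (6, 5), (6, 6), (6, 7), (9, 0), (9, 1), (9, 2), (9, 3), (9, 4), (9, 5), (9, 6), (9, 7), (11, 0), (11, 1), (11, 2), (11, 3), (11, 4), (11, 5), (11, 6), (11, 7)]
Holes: [(4, 0), (4, 1), (4, 2), (4, 3), (4, 4), (4, 5), (4, 6), (4, 7), (6, 0), (6, 1), (6, 2), (6, 3), (6, 4), (6, 5), (6, 6), (6, 7), (9, 0), (9, 1), (9, 2), (9, 3), (9, 4), (9, 5), (9, 6), (9, 7), (11, 0), (11, 1), (11, 2), (11, 3), (11, 4), (11, 5), (11, 6), (11, 7)]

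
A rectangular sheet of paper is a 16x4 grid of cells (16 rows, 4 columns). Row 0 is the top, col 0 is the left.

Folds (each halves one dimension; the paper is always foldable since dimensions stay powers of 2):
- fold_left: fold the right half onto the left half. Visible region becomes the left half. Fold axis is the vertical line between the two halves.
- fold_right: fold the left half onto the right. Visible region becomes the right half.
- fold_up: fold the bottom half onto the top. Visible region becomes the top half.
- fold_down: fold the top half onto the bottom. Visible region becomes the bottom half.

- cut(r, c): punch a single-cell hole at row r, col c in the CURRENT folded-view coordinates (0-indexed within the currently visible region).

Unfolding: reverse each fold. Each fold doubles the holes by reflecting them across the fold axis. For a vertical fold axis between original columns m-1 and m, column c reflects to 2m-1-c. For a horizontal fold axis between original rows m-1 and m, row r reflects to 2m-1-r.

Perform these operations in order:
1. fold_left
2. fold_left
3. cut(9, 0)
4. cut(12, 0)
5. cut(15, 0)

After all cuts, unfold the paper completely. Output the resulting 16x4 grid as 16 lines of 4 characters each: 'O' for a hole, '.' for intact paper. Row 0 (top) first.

Answer: ....
....
....
....
....
....
....
....
....
OOOO
....
....
OOOO
....
....
OOOO

Derivation:
Op 1 fold_left: fold axis v@2; visible region now rows[0,16) x cols[0,2) = 16x2
Op 2 fold_left: fold axis v@1; visible region now rows[0,16) x cols[0,1) = 16x1
Op 3 cut(9, 0): punch at orig (9,0); cuts so far [(9, 0)]; region rows[0,16) x cols[0,1) = 16x1
Op 4 cut(12, 0): punch at orig (12,0); cuts so far [(9, 0), (12, 0)]; region rows[0,16) x cols[0,1) = 16x1
Op 5 cut(15, 0): punch at orig (15,0); cuts so far [(9, 0), (12, 0), (15, 0)]; region rows[0,16) x cols[0,1) = 16x1
Unfold 1 (reflect across v@1): 6 holes -> [(9, 0), (9, 1), (12, 0), (12, 1), (15, 0), (15, 1)]
Unfold 2 (reflect across v@2): 12 holes -> [(9, 0), (9, 1), (9, 2), (9, 3), (12, 0), (12, 1), (12, 2), (12, 3), (15, 0), (15, 1), (15, 2), (15, 3)]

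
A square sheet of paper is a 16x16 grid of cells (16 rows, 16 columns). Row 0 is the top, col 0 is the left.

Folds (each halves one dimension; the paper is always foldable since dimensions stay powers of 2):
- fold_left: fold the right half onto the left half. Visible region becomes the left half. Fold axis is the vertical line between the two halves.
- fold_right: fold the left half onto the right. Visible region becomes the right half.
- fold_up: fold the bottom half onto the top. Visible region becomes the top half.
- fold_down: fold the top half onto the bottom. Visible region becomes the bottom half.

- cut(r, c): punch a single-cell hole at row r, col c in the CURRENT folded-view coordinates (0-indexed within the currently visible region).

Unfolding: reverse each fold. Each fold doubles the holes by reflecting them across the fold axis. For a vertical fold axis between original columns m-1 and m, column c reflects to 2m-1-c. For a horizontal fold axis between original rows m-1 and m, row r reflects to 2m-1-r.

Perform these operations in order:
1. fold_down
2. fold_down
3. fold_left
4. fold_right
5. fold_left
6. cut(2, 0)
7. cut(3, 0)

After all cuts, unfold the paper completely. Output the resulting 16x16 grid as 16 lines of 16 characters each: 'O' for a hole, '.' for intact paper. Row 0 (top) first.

Op 1 fold_down: fold axis h@8; visible region now rows[8,16) x cols[0,16) = 8x16
Op 2 fold_down: fold axis h@12; visible region now rows[12,16) x cols[0,16) = 4x16
Op 3 fold_left: fold axis v@8; visible region now rows[12,16) x cols[0,8) = 4x8
Op 4 fold_right: fold axis v@4; visible region now rows[12,16) x cols[4,8) = 4x4
Op 5 fold_left: fold axis v@6; visible region now rows[12,16) x cols[4,6) = 4x2
Op 6 cut(2, 0): punch at orig (14,4); cuts so far [(14, 4)]; region rows[12,16) x cols[4,6) = 4x2
Op 7 cut(3, 0): punch at orig (15,4); cuts so far [(14, 4), (15, 4)]; region rows[12,16) x cols[4,6) = 4x2
Unfold 1 (reflect across v@6): 4 holes -> [(14, 4), (14, 7), (15, 4), (15, 7)]
Unfold 2 (reflect across v@4): 8 holes -> [(14, 0), (14, 3), (14, 4), (14, 7), (15, 0), (15, 3), (15, 4), (15, 7)]
Unfold 3 (reflect across v@8): 16 holes -> [(14, 0), (14, 3), (14, 4), (14, 7), (14, 8), (14, 11), (14, 12), (14, 15), (15, 0), (15, 3), (15, 4), (15, 7), (15, 8), (15, 11), (15, 12), (15, 15)]
Unfold 4 (reflect across h@12): 32 holes -> [(8, 0), (8, 3), (8, 4), (8, 7), (8, 8), (8, 11), (8, 12), (8, 15), (9, 0), (9, 3), (9, 4), (9, 7), (9, 8), (9, 11), (9, 12), (9, 15), (14, 0), (14, 3), (14, 4), (14, 7), (14, 8), (14, 11), (14, 12), (14, 15), (15, 0), (15, 3), (15, 4), (15, 7), (15, 8), (15, 11), (15, 12), (15, 15)]
Unfold 5 (reflect across h@8): 64 holes -> [(0, 0), (0, 3), (0, 4), (0, 7), (0, 8), (0, 11), (0, 12), (0, 15), (1, 0), (1, 3), (1, 4), (1, 7), (1, 8), (1, 11), (1, 12), (1, 15), (6, 0), (6, 3), (6, 4), (6, 7), (6, 8), (6, 11), (6, 12), (6, 15), (7, 0), (7, 3), (7, 4), (7, 7), (7, 8), (7, 11), (7, 12), (7, 15), (8, 0), (8, 3), (8, 4), (8, 7), (8, 8), (8, 11), (8, 12), (8, 15), (9, 0), (9, 3), (9, 4), (9, 7), (9, 8), (9, 11), (9, 12), (9, 15), (14, 0), (14, 3), (14, 4), (14, 7), (14, 8), (14, 11), (14, 12), (14, 15), (15, 0), (15, 3), (15, 4), (15, 7), (15, 8), (15, 11), (15, 12), (15, 15)]

Answer: O..OO..OO..OO..O
O..OO..OO..OO..O
................
................
................
................
O..OO..OO..OO..O
O..OO..OO..OO..O
O..OO..OO..OO..O
O..OO..OO..OO..O
................
................
................
................
O..OO..OO..OO..O
O..OO..OO..OO..O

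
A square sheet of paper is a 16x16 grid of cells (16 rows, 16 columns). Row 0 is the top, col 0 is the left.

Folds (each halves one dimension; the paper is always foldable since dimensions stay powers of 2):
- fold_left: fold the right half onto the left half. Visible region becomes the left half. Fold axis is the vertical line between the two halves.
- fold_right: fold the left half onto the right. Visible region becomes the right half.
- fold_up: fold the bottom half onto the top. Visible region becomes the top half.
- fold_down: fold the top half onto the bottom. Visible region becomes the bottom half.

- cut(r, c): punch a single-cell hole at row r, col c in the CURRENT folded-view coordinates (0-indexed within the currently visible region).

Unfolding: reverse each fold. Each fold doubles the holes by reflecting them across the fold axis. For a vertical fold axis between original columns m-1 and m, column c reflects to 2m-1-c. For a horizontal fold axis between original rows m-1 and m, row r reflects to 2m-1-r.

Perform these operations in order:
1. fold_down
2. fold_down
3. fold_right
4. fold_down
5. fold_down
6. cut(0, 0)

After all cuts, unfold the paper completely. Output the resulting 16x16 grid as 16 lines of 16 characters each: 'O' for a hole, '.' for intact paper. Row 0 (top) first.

Op 1 fold_down: fold axis h@8; visible region now rows[8,16) x cols[0,16) = 8x16
Op 2 fold_down: fold axis h@12; visible region now rows[12,16) x cols[0,16) = 4x16
Op 3 fold_right: fold axis v@8; visible region now rows[12,16) x cols[8,16) = 4x8
Op 4 fold_down: fold axis h@14; visible region now rows[14,16) x cols[8,16) = 2x8
Op 5 fold_down: fold axis h@15; visible region now rows[15,16) x cols[8,16) = 1x8
Op 6 cut(0, 0): punch at orig (15,8); cuts so far [(15, 8)]; region rows[15,16) x cols[8,16) = 1x8
Unfold 1 (reflect across h@15): 2 holes -> [(14, 8), (15, 8)]
Unfold 2 (reflect across h@14): 4 holes -> [(12, 8), (13, 8), (14, 8), (15, 8)]
Unfold 3 (reflect across v@8): 8 holes -> [(12, 7), (12, 8), (13, 7), (13, 8), (14, 7), (14, 8), (15, 7), (15, 8)]
Unfold 4 (reflect across h@12): 16 holes -> [(8, 7), (8, 8), (9, 7), (9, 8), (10, 7), (10, 8), (11, 7), (11, 8), (12, 7), (12, 8), (13, 7), (13, 8), (14, 7), (14, 8), (15, 7), (15, 8)]
Unfold 5 (reflect across h@8): 32 holes -> [(0, 7), (0, 8), (1, 7), (1, 8), (2, 7), (2, 8), (3, 7), (3, 8), (4, 7), (4, 8), (5, 7), (5, 8), (6, 7), (6, 8), (7, 7), (7, 8), (8, 7), (8, 8), (9, 7), (9, 8), (10, 7), (10, 8), (11, 7), (11, 8), (12, 7), (12, 8), (13, 7), (13, 8), (14, 7), (14, 8), (15, 7), (15, 8)]

Answer: .......OO.......
.......OO.......
.......OO.......
.......OO.......
.......OO.......
.......OO.......
.......OO.......
.......OO.......
.......OO.......
.......OO.......
.......OO.......
.......OO.......
.......OO.......
.......OO.......
.......OO.......
.......OO.......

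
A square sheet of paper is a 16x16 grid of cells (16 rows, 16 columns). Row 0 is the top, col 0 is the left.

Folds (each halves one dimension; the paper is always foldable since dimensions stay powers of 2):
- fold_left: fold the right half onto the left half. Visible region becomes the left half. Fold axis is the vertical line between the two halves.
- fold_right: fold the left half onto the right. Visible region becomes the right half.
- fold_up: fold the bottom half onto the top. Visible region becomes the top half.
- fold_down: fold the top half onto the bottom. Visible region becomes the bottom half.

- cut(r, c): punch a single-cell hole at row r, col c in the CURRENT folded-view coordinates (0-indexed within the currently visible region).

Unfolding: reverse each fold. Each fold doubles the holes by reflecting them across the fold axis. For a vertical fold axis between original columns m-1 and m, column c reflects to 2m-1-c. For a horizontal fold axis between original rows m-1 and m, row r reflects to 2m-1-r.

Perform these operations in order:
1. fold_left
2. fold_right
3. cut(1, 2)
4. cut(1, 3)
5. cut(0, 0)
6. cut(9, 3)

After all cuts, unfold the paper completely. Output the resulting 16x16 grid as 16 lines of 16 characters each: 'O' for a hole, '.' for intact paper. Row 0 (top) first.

Op 1 fold_left: fold axis v@8; visible region now rows[0,16) x cols[0,8) = 16x8
Op 2 fold_right: fold axis v@4; visible region now rows[0,16) x cols[4,8) = 16x4
Op 3 cut(1, 2): punch at orig (1,6); cuts so far [(1, 6)]; region rows[0,16) x cols[4,8) = 16x4
Op 4 cut(1, 3): punch at orig (1,7); cuts so far [(1, 6), (1, 7)]; region rows[0,16) x cols[4,8) = 16x4
Op 5 cut(0, 0): punch at orig (0,4); cuts so far [(0, 4), (1, 6), (1, 7)]; region rows[0,16) x cols[4,8) = 16x4
Op 6 cut(9, 3): punch at orig (9,7); cuts so far [(0, 4), (1, 6), (1, 7), (9, 7)]; region rows[0,16) x cols[4,8) = 16x4
Unfold 1 (reflect across v@4): 8 holes -> [(0, 3), (0, 4), (1, 0), (1, 1), (1, 6), (1, 7), (9, 0), (9, 7)]
Unfold 2 (reflect across v@8): 16 holes -> [(0, 3), (0, 4), (0, 11), (0, 12), (1, 0), (1, 1), (1, 6), (1, 7), (1, 8), (1, 9), (1, 14), (1, 15), (9, 0), (9, 7), (9, 8), (9, 15)]

Answer: ...OO......OO...
OO....OOOO....OO
................
................
................
................
................
................
................
O......OO......O
................
................
................
................
................
................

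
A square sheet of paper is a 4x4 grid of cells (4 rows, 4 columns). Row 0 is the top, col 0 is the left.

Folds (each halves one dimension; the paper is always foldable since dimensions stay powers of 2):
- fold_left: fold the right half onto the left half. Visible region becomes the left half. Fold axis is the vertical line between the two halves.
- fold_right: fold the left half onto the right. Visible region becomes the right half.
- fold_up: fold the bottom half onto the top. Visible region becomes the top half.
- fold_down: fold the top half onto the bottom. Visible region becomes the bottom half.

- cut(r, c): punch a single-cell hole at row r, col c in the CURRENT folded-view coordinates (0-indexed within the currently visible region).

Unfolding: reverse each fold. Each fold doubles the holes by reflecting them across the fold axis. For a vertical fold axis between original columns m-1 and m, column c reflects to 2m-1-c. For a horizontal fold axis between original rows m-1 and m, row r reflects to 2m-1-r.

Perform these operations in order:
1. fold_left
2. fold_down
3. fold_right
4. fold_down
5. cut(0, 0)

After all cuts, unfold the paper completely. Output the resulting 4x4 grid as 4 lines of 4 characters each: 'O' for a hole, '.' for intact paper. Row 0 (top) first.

Answer: OOOO
OOOO
OOOO
OOOO

Derivation:
Op 1 fold_left: fold axis v@2; visible region now rows[0,4) x cols[0,2) = 4x2
Op 2 fold_down: fold axis h@2; visible region now rows[2,4) x cols[0,2) = 2x2
Op 3 fold_right: fold axis v@1; visible region now rows[2,4) x cols[1,2) = 2x1
Op 4 fold_down: fold axis h@3; visible region now rows[3,4) x cols[1,2) = 1x1
Op 5 cut(0, 0): punch at orig (3,1); cuts so far [(3, 1)]; region rows[3,4) x cols[1,2) = 1x1
Unfold 1 (reflect across h@3): 2 holes -> [(2, 1), (3, 1)]
Unfold 2 (reflect across v@1): 4 holes -> [(2, 0), (2, 1), (3, 0), (3, 1)]
Unfold 3 (reflect across h@2): 8 holes -> [(0, 0), (0, 1), (1, 0), (1, 1), (2, 0), (2, 1), (3, 0), (3, 1)]
Unfold 4 (reflect across v@2): 16 holes -> [(0, 0), (0, 1), (0, 2), (0, 3), (1, 0), (1, 1), (1, 2), (1, 3), (2, 0), (2, 1), (2, 2), (2, 3), (3, 0), (3, 1), (3, 2), (3, 3)]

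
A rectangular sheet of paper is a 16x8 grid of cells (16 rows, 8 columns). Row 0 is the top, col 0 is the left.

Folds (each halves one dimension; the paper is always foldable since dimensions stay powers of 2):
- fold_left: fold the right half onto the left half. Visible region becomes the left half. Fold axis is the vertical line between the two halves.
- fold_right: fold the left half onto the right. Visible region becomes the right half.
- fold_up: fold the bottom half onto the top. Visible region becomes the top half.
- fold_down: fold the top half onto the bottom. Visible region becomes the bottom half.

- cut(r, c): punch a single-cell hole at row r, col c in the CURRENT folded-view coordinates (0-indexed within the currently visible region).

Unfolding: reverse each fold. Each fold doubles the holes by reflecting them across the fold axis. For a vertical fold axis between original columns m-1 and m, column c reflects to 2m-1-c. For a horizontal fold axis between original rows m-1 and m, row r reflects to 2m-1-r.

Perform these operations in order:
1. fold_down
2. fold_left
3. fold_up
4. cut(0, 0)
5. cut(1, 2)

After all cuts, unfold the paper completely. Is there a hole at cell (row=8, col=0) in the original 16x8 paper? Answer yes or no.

Answer: yes

Derivation:
Op 1 fold_down: fold axis h@8; visible region now rows[8,16) x cols[0,8) = 8x8
Op 2 fold_left: fold axis v@4; visible region now rows[8,16) x cols[0,4) = 8x4
Op 3 fold_up: fold axis h@12; visible region now rows[8,12) x cols[0,4) = 4x4
Op 4 cut(0, 0): punch at orig (8,0); cuts so far [(8, 0)]; region rows[8,12) x cols[0,4) = 4x4
Op 5 cut(1, 2): punch at orig (9,2); cuts so far [(8, 0), (9, 2)]; region rows[8,12) x cols[0,4) = 4x4
Unfold 1 (reflect across h@12): 4 holes -> [(8, 0), (9, 2), (14, 2), (15, 0)]
Unfold 2 (reflect across v@4): 8 holes -> [(8, 0), (8, 7), (9, 2), (9, 5), (14, 2), (14, 5), (15, 0), (15, 7)]
Unfold 3 (reflect across h@8): 16 holes -> [(0, 0), (0, 7), (1, 2), (1, 5), (6, 2), (6, 5), (7, 0), (7, 7), (8, 0), (8, 7), (9, 2), (9, 5), (14, 2), (14, 5), (15, 0), (15, 7)]
Holes: [(0, 0), (0, 7), (1, 2), (1, 5), (6, 2), (6, 5), (7, 0), (7, 7), (8, 0), (8, 7), (9, 2), (9, 5), (14, 2), (14, 5), (15, 0), (15, 7)]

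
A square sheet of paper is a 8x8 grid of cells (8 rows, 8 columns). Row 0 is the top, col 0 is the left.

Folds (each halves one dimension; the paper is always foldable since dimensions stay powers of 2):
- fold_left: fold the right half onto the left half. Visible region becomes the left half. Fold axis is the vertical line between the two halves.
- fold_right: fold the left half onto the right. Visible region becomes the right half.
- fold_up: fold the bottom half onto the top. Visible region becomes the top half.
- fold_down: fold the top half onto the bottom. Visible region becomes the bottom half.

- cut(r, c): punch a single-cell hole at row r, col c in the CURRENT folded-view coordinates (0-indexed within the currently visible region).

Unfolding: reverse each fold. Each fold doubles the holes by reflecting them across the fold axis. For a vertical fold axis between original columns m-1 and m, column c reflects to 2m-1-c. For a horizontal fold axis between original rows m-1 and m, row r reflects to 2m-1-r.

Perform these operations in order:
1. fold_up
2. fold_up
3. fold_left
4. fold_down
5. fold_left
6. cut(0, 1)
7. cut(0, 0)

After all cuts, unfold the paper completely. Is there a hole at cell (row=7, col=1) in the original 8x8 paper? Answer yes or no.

Answer: yes

Derivation:
Op 1 fold_up: fold axis h@4; visible region now rows[0,4) x cols[0,8) = 4x8
Op 2 fold_up: fold axis h@2; visible region now rows[0,2) x cols[0,8) = 2x8
Op 3 fold_left: fold axis v@4; visible region now rows[0,2) x cols[0,4) = 2x4
Op 4 fold_down: fold axis h@1; visible region now rows[1,2) x cols[0,4) = 1x4
Op 5 fold_left: fold axis v@2; visible region now rows[1,2) x cols[0,2) = 1x2
Op 6 cut(0, 1): punch at orig (1,1); cuts so far [(1, 1)]; region rows[1,2) x cols[0,2) = 1x2
Op 7 cut(0, 0): punch at orig (1,0); cuts so far [(1, 0), (1, 1)]; region rows[1,2) x cols[0,2) = 1x2
Unfold 1 (reflect across v@2): 4 holes -> [(1, 0), (1, 1), (1, 2), (1, 3)]
Unfold 2 (reflect across h@1): 8 holes -> [(0, 0), (0, 1), (0, 2), (0, 3), (1, 0), (1, 1), (1, 2), (1, 3)]
Unfold 3 (reflect across v@4): 16 holes -> [(0, 0), (0, 1), (0, 2), (0, 3), (0, 4), (0, 5), (0, 6), (0, 7), (1, 0), (1, 1), (1, 2), (1, 3), (1, 4), (1, 5), (1, 6), (1, 7)]
Unfold 4 (reflect across h@2): 32 holes -> [(0, 0), (0, 1), (0, 2), (0, 3), (0, 4), (0, 5), (0, 6), (0, 7), (1, 0), (1, 1), (1, 2), (1, 3), (1, 4), (1, 5), (1, 6), (1, 7), (2, 0), (2, 1), (2, 2), (2, 3), (2, 4), (2, 5), (2, 6), (2, 7), (3, 0), (3, 1), (3, 2), (3, 3), (3, 4), (3, 5), (3, 6), (3, 7)]
Unfold 5 (reflect across h@4): 64 holes -> [(0, 0), (0, 1), (0, 2), (0, 3), (0, 4), (0, 5), (0, 6), (0, 7), (1, 0), (1, 1), (1, 2), (1, 3), (1, 4), (1, 5), (1, 6), (1, 7), (2, 0), (2, 1), (2, 2), (2, 3), (2, 4), (2, 5), (2, 6), (2, 7), (3, 0), (3, 1), (3, 2), (3, 3), (3, 4), (3, 5), (3, 6), (3, 7), (4, 0), (4, 1), (4, 2), (4, 3), (4, 4), (4, 5), (4, 6), (4, 7), (5, 0), (5, 1), (5, 2), (5, 3), (5, 4), (5, 5), (5, 6), (5, 7), (6, 0), (6, 1), (6, 2), (6, 3), (6, 4), (6, 5), (6, 6), (6, 7), (7, 0), (7, 1), (7, 2), (7, 3), (7, 4), (7, 5), (7, 6), (7, 7)]
Holes: [(0, 0), (0, 1), (0, 2), (0, 3), (0, 4), (0, 5), (0, 6), (0, 7), (1, 0), (1, 1), (1, 2), (1, 3), (1, 4), (1, 5), (1, 6), (1, 7), (2, 0), (2, 1), (2, 2), (2, 3), (2, 4), (2, 5), (2, 6), (2, 7), (3, 0), (3, 1), (3, 2), (3, 3), (3, 4), (3, 5), (3, 6), (3, 7), (4, 0), (4, 1), (4, 2), (4, 3), (4, 4), (4, 5), (4, 6), (4, 7), (5, 0), (5, 1), (5, 2), (5, 3), (5, 4), (5, 5), (5, 6), (5, 7), (6, 0), (6, 1), (6, 2), (6, 3), (6, 4), (6, 5), (6, 6), (6, 7), (7, 0), (7, 1), (7, 2), (7, 3), (7, 4), (7, 5), (7, 6), (7, 7)]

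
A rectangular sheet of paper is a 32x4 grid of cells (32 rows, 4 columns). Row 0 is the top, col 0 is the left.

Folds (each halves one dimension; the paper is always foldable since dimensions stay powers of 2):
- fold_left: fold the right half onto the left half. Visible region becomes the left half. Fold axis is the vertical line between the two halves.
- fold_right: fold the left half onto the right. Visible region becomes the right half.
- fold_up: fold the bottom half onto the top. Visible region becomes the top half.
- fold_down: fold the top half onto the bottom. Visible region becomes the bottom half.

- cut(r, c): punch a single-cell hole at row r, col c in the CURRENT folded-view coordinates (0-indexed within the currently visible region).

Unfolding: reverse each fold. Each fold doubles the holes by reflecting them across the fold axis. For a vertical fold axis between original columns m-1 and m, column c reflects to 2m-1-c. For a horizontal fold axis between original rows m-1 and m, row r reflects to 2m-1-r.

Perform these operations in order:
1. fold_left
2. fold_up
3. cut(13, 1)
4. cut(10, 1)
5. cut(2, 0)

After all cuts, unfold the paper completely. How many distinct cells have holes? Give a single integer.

Answer: 12

Derivation:
Op 1 fold_left: fold axis v@2; visible region now rows[0,32) x cols[0,2) = 32x2
Op 2 fold_up: fold axis h@16; visible region now rows[0,16) x cols[0,2) = 16x2
Op 3 cut(13, 1): punch at orig (13,1); cuts so far [(13, 1)]; region rows[0,16) x cols[0,2) = 16x2
Op 4 cut(10, 1): punch at orig (10,1); cuts so far [(10, 1), (13, 1)]; region rows[0,16) x cols[0,2) = 16x2
Op 5 cut(2, 0): punch at orig (2,0); cuts so far [(2, 0), (10, 1), (13, 1)]; region rows[0,16) x cols[0,2) = 16x2
Unfold 1 (reflect across h@16): 6 holes -> [(2, 0), (10, 1), (13, 1), (18, 1), (21, 1), (29, 0)]
Unfold 2 (reflect across v@2): 12 holes -> [(2, 0), (2, 3), (10, 1), (10, 2), (13, 1), (13, 2), (18, 1), (18, 2), (21, 1), (21, 2), (29, 0), (29, 3)]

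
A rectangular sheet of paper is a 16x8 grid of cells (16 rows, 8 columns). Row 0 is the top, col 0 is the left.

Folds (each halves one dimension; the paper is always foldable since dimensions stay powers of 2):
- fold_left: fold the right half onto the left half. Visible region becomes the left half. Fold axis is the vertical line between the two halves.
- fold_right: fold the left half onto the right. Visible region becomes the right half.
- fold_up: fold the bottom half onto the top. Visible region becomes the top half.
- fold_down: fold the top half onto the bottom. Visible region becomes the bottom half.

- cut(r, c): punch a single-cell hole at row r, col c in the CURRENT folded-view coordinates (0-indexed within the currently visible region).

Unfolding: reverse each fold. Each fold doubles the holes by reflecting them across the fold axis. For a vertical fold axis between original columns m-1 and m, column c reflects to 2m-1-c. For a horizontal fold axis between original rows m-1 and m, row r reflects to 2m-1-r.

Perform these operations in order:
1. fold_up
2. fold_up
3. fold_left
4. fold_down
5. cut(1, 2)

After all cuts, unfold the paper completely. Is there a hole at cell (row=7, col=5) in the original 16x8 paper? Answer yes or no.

Answer: yes

Derivation:
Op 1 fold_up: fold axis h@8; visible region now rows[0,8) x cols[0,8) = 8x8
Op 2 fold_up: fold axis h@4; visible region now rows[0,4) x cols[0,8) = 4x8
Op 3 fold_left: fold axis v@4; visible region now rows[0,4) x cols[0,4) = 4x4
Op 4 fold_down: fold axis h@2; visible region now rows[2,4) x cols[0,4) = 2x4
Op 5 cut(1, 2): punch at orig (3,2); cuts so far [(3, 2)]; region rows[2,4) x cols[0,4) = 2x4
Unfold 1 (reflect across h@2): 2 holes -> [(0, 2), (3, 2)]
Unfold 2 (reflect across v@4): 4 holes -> [(0, 2), (0, 5), (3, 2), (3, 5)]
Unfold 3 (reflect across h@4): 8 holes -> [(0, 2), (0, 5), (3, 2), (3, 5), (4, 2), (4, 5), (7, 2), (7, 5)]
Unfold 4 (reflect across h@8): 16 holes -> [(0, 2), (0, 5), (3, 2), (3, 5), (4, 2), (4, 5), (7, 2), (7, 5), (8, 2), (8, 5), (11, 2), (11, 5), (12, 2), (12, 5), (15, 2), (15, 5)]
Holes: [(0, 2), (0, 5), (3, 2), (3, 5), (4, 2), (4, 5), (7, 2), (7, 5), (8, 2), (8, 5), (11, 2), (11, 5), (12, 2), (12, 5), (15, 2), (15, 5)]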